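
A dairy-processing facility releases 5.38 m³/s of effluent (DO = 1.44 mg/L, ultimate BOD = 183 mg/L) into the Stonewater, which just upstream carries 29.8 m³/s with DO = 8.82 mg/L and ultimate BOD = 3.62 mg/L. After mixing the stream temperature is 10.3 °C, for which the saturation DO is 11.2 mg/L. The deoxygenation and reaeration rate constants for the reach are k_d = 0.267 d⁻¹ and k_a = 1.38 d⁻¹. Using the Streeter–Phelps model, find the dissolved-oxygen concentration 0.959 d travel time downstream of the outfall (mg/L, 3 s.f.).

Mixed DO = (29.8×8.82 + 5.38×1.44)/(29.8+5.38) = 270.6/35.18 = 7.691 mg/L.
Mixed L₀ = (29.8×3.62 + 5.38×183)/(35.18) = 1092/35.18 = 31.05 mg/L.
Initial deficit D₀ = C_s − DO₀ = 11.2 − 7.691 = 3.509 mg/L.
D(0.959) = [0.267×31.05/(1.38−0.267)](e^(−0.267×0.959) − e^(−1.38×0.959)) + 3.509 e^(−1.38×0.959)
= 7.449 × (0.7741 − 0.2662) + 3.509 × 0.2662 = 4.717 mg/L.
DO = 11.2 − 4.717 = 6.483 mg/L.

DO ≈ 6.48 mg/L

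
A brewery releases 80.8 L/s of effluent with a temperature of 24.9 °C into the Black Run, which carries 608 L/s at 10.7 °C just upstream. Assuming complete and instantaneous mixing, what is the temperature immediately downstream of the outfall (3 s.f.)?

Flow-weighted mixing: C = (Q_r C_r + Q_w C_w)/(Q_r + Q_w)
= (608×10.7 + 80.8×24.9)/(608 + 80.8) = 8518/688.8 = 12.37 °C.

12.4 °C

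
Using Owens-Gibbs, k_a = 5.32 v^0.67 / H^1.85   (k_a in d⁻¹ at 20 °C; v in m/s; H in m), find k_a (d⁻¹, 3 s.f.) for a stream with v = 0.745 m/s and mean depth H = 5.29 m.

k_a ≈ 0.200 d⁻¹

k_a = 5.32 × 0.745^0.67 / 5.29^1.85 = 5.32 × 0.8210 / 21.80 = 0.2004 d⁻¹.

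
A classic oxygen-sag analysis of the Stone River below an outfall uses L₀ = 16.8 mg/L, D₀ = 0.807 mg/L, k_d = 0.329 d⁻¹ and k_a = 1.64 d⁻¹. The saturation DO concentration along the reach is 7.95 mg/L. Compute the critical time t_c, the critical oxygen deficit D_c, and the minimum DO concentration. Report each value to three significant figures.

At the critical point dD/dt = 0, so k_d L₀ e^(−k_d t) = k_a D. Substituting D(t) from the Streeter–Phelps equation and solving for t gives
t_c = ln[(k_a/k_d)(1 − D₀(k_a−k_d)/(k_d L₀))] / (k_a−k_d).
Here k_a−k_d = 1.311 d⁻¹ and 1 − D₀(k_a−k_d)/(k_d L₀) = 1 − 0.807×1.311/(0.329×16.8) = 0.8086, so
t_c = ln(4.985 × 0.8086) / 1.311 = 1.394 / 1.311 = 1.063 d.
L(t_c) = L₀ e^(−k_d t_c) = 16.8 × 0.7048 = 11.84 mg/L, and at the critical point k_a D_c = k_d L, so D_c = (0.329/1.64) × 11.84 = 2.375 mg/L.
Minimum DO = C_s − D_c = 7.95 − 2.375 = 5.575 mg/L.

t_c ≈ 1.06 d; D_c ≈ 2.38 mg/L; min DO ≈ 5.57 mg/L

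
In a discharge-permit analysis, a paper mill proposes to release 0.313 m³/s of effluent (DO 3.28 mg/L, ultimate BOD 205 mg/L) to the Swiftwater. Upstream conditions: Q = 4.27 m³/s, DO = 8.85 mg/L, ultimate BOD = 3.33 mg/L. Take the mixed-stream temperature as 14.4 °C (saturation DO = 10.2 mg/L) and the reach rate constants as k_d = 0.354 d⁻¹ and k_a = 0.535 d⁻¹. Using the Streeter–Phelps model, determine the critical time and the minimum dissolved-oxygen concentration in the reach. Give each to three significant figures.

t_c ≈ 1.99 d; minimum DO ≈ 4.60 mg/L

Mixed DO = (4.27×8.85 + 0.313×3.28)/(4.27+0.313) = 38.82/4.583 = 8.470 mg/L.
Mixed L₀ = (4.27×3.33 + 0.313×205)/(4.583) = 78.38/4.583 = 17.10 mg/L.
Initial deficit D₀ = C_s − DO₀ = 10.2 − 8.470 = 1.730 mg/L.
t_c = (1/0.1810) ln[(0.535/0.354)(1 − 1.730×0.1810/(0.354×17.10))] = 5.525 × ln(1.433) = 1.988 d.
D_c = (0.354/0.535) × 17.10 × e^(−0.354×1.988) = 0.6617 × 17.10 × 0.4947 = 5.598 mg/L.
Minimum DO = 10.2 − 5.598 = 4.602 mg/L.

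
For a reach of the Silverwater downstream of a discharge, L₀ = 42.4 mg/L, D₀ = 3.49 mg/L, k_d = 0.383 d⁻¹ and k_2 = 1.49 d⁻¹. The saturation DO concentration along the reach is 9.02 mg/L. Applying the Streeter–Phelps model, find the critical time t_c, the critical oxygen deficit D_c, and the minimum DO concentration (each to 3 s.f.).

t_c = [1/(k_2−k_d)] ln[(k_2/k_d)(1 − D₀(k_2−k_d)/(k_d L₀))]
= [1/(1.49−0.383)] ln[(1.49/0.383)(1 − 3.49×1.107/(0.383×42.4))]
= (1/1.107) ln[3.890 × 0.7621] = 0.9033 × ln(2.965) = 0.9033 × 1.087 = 0.9818 d.
D_c = (k_d/k_2) L₀ e^(−k_d t_c) = (0.383/1.49) × 42.4 × e^(−0.383×0.9818) = 0.2570 × 42.4 × 0.6866 = 7.483 mg/L.
Minimum DO = C_s − D_c = 9.02 − 7.483 = 1.537 mg/L.

t_c ≈ 0.982 d; D_c ≈ 7.48 mg/L; min DO ≈ 1.54 mg/L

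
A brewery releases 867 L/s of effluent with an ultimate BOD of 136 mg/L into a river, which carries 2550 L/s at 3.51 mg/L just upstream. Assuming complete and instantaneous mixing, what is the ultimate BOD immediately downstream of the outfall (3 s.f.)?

37.1 mg/L

Flow-weighted mixing: C = (Q_r C_r + Q_w C_w)/(Q_r + Q_w)
= (2550×3.51 + 867×136)/(2550 + 867) = 126900/3417 = 37.13 mg/L.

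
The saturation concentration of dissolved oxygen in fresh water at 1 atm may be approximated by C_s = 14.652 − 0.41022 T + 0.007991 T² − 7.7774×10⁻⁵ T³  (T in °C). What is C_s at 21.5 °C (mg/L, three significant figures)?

C_s = 14.652 − 0.41022×21.5 + 0.007991×21.5² − 7.7774×10⁻⁵×21.5³ = 8.753 mg/L.

C_s ≈ 8.75 mg/L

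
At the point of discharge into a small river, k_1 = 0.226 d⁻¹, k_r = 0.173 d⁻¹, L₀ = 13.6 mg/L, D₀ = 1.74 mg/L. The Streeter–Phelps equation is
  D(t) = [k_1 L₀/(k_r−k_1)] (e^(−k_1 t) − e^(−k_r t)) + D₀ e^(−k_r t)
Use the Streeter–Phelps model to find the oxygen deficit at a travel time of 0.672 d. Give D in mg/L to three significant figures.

D ≈ 3.36 mg/L

k_1 L₀/(k_r−k_1) = 0.226×13.6/(0.173−0.226) = 3.074/-0.05300 = -57.99 mg/L.
e^(−k_1 t) = e^(−0.226×0.6720) = 0.8591; e^(−k_r t) = e^(−0.173×0.6720) = 0.8902.
D = -57.99 × (0.8591 − 0.8902) + 1.74 × 0.8902 = 1.806 + 1.549 = 3.355 mg/L.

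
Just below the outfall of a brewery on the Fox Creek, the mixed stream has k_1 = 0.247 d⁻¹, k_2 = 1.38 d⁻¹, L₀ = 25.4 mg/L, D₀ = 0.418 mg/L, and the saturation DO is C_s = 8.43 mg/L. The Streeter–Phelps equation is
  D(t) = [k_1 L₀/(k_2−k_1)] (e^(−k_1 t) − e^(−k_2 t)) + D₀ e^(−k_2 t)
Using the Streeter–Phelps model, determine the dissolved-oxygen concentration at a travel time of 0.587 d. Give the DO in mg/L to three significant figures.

DO ≈ 5.92 mg/L

k_1 L₀/(k_2−k_1) = 0.247×25.4/(1.38−0.247) = 6.274/1.133 = 5.537 mg/L.
e^(−k_1 t) = e^(−0.247×0.5870) = 0.8650; e^(−k_2 t) = e^(−1.38×0.5870) = 0.4448.
D = 5.537 × (0.8650 − 0.4448) + 0.418 × 0.4448 = 2.327 + 0.1859 = 2.513 mg/L.
DO = C_s − D = 8.43 − 2.513 = 5.917 mg/L.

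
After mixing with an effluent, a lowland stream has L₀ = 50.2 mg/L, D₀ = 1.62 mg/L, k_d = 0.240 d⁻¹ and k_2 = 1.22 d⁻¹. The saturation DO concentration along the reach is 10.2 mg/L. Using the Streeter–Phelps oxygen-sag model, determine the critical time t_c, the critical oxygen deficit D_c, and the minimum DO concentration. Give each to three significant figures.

t_c ≈ 1.51 d; D_c ≈ 6.87 mg/L; min DO ≈ 3.33 mg/L

t_c = [1/(k_2−k_d)] ln[(k_2/k_d)(1 − D₀(k_2−k_d)/(k_d L₀))]
= [1/(1.22−0.240)] ln[(1.22/0.240)(1 − 1.62×0.9800/(0.240×50.2))]
= (1/0.9800) ln[5.083 × 0.8682] = 1.020 × ln(4.413) = 1.020 × 1.485 = 1.515 d.
D_c = (k_d/k_2) L₀ e^(−k_d t_c) = (0.240/1.22) × 50.2 × e^(−0.240×1.515) = 0.1967 × 50.2 × 0.6952 = 6.865 mg/L.
Minimum DO = C_s − D_c = 10.2 − 6.865 = 3.335 mg/L.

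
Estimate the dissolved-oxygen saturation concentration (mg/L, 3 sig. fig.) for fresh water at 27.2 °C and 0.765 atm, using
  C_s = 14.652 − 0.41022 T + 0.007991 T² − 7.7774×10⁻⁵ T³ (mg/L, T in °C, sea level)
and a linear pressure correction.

C_s ≈ 6.00 mg/L

At sea level: C_s = 14.652 − 0.41022×27.2 + 0.007991×27.2² − 7.7774×10⁻⁵×27.2³ = 7.841 mg/L.
Pressure correction: C_s' = 7.841 × 0.765 = 5.998 mg/L.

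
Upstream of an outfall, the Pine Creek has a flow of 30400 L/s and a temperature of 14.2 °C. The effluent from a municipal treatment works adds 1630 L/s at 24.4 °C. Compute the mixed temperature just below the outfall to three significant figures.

14.7 °C

Flow-weighted mixing: C = (Q_r C_r + Q_w C_w)/(Q_r + Q_w)
= (30400×14.2 + 1630×24.4)/(30400 + 1630) = 471500/32030 = 14.72 °C.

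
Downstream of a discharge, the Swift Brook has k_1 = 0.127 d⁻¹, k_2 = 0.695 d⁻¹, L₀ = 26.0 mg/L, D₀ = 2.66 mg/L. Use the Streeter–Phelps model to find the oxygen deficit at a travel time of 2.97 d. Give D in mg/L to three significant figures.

D ≈ 3.59 mg/L

k_1 L₀/(k_2−k_1) = 0.127×26.0/(0.695−0.127) = 3.302/0.5680 = 5.813 mg/L.
e^(−k_1 t) = e^(−0.127×2.970) = 0.6858; e^(−k_2 t) = e^(−0.695×2.970) = 0.1269.
D = 5.813 × (0.6858 − 0.1269) + 2.66 × 0.1269 = 3.249 + 0.3376 = 3.586 mg/L.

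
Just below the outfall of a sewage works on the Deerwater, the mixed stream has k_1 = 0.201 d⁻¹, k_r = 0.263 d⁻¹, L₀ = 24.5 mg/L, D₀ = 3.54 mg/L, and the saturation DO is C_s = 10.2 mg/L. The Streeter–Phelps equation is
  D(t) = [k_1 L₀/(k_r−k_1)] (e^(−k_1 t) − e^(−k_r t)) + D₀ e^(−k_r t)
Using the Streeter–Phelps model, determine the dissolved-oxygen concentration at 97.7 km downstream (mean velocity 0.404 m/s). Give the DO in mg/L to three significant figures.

DO ≈ 1.30 mg/L

Travel time t = x/v = 97.7 km / (0.404 m/s) = 97700 m / 0.404 m/s = 241800 s = 2.799 d.
k_1 L₀/(k_r−k_1) = 0.201×24.5/(0.263−0.201) = 4.925/0.06200 = 79.43 mg/L.
e^(−k_1 t) = e^(−0.201×2.799) = 0.5697; e^(−k_r t) = e^(−0.263×2.799) = 0.4790.
D = 79.43 × (0.5697 − 0.4790) + 3.54 × 0.4790 = 7.209 + 1.696 = 8.905 mg/L.
DO = C_s − D = 10.2 − 8.905 = 1.295 mg/L.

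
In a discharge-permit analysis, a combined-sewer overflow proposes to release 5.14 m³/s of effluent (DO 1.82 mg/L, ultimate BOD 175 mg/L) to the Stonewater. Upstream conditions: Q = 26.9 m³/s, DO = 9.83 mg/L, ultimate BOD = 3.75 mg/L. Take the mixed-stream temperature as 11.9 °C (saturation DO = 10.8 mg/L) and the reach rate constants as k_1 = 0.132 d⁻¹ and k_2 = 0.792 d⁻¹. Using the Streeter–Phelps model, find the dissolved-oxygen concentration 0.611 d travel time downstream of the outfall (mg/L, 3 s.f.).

DO ≈ 7.50 mg/L

Mixed DO = (26.9×9.83 + 5.14×1.82)/(26.9+5.14) = 273.8/32.04 = 8.545 mg/L.
Mixed L₀ = (26.9×3.75 + 5.14×175)/(32.04) = 1000/32.04 = 31.22 mg/L.
Initial deficit D₀ = C_s − DO₀ = 10.8 − 8.545 = 2.255 mg/L.
D(0.611) = [0.132×31.22/(0.792−0.132)](e^(−0.132×0.611) − e^(−0.792×0.611)) + 2.255 e^(−0.792×0.611)
= 6.245 × (0.9225 − 0.6164) + 2.255 × 0.6164 = 3.302 mg/L.
DO = 10.8 − 3.302 = 7.498 mg/L.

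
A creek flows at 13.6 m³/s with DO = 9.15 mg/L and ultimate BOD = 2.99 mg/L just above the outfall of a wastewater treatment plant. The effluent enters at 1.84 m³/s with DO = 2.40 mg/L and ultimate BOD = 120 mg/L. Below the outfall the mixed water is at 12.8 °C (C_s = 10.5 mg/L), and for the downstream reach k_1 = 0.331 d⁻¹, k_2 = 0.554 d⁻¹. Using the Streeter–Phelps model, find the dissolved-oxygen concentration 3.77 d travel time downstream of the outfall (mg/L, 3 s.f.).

DO ≈ 6.13 mg/L

Mixed DO = (13.6×9.15 + 1.84×2.40)/(13.6+1.84) = 128.9/15.44 = 8.346 mg/L.
Mixed L₀ = (13.6×2.99 + 1.84×120)/(15.44) = 261.5/15.44 = 16.93 mg/L.
Initial deficit D₀ = C_s − DO₀ = 10.5 − 8.346 = 2.154 mg/L.
D(3.77) = [0.331×16.93/(0.554−0.331)](e^(−0.331×3.77) − e^(−0.554×3.77)) + 2.154 e^(−0.554×3.77)
= 25.14 × (0.2871 − 0.1239) + 2.154 × 0.1239 = 4.370 mg/L.
DO = 10.5 − 4.370 = 6.130 mg/L.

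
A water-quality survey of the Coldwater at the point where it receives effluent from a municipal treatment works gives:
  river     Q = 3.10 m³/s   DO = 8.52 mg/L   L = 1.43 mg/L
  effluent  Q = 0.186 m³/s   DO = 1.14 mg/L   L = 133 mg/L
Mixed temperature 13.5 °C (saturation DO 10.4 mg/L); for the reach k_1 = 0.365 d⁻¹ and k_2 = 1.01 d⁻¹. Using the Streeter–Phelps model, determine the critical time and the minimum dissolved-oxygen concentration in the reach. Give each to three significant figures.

Mixed DO = (3.10×8.52 + 0.186×1.14)/(3.10+0.186) = 26.62/3.286 = 8.102 mg/L.
Mixed L₀ = (3.10×1.43 + 0.186×133)/(3.286) = 29.17/3.286 = 8.877 mg/L.
Initial deficit D₀ = C_s − DO₀ = 10.4 − 8.102 = 2.298 mg/L.
t_c = (1/0.6450) ln[(1.01/0.365)(1 − 2.298×0.6450/(0.365×8.877))] = 1.550 × ln(1.501) = 0.6302 d.
D_c = (0.365/1.01) × 8.877 × e^(−0.365×0.6302) = 0.3614 × 8.877 × 0.7945 = 2.549 mg/L.
Minimum DO = 10.4 − 2.549 = 7.851 mg/L.

t_c ≈ 0.630 d; minimum DO ≈ 7.85 mg/L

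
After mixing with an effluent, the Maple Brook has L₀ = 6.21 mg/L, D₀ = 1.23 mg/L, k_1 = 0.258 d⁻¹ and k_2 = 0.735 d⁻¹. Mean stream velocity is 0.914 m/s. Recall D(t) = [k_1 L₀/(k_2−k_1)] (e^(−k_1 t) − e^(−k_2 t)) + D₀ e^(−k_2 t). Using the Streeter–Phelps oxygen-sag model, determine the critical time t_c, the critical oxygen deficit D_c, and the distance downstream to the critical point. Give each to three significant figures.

With k_2/k_1 = 2.849 and 1 − D₀(k_2−k_1)/(k_1 L₀) = 0.6338,
t_c = ln(2.849 × 0.6338) / (0.735 − 0.258) = ln(1.806) / 0.4770 = 0.5909/0.4770 = 1.239 d.
D_c = (k_1/k_2) L₀ e^(−k_1 t_c) = (0.258/0.735) × 6.21 × e^(−0.258×1.239) = 0.3510 × 6.21 × 0.7264 = 1.584 mg/L.
x_c = v t_c = 0.914 m/s × 1.239 d × 86400 s/d = 97830 m ≈ 97.8 km.

t_c ≈ 1.24 d; D_c ≈ 1.58 mg/L; x_c ≈ 97.8 km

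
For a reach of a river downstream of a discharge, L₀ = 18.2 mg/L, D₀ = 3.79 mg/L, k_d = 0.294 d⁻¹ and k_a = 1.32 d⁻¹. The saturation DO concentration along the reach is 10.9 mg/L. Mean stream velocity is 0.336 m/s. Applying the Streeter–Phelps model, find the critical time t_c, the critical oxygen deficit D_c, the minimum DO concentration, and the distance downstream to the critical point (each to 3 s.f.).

t_c = [1/(k_a−k_d)] ln[(k_a/k_d)(1 − D₀(k_a−k_d)/(k_d L₀))]
= [1/(1.32−0.294)] ln[(1.32/0.294)(1 − 3.79×1.026/(0.294×18.2))]
= (1/1.026) ln[4.490 × 0.2733] = 0.9747 × ln(1.227) = 0.9747 × 0.2045 = 0.1994 d.
D_c = (k_d/k_a) L₀ e^(−k_d t_c) = (0.294/1.32) × 18.2 × e^(−0.294×0.1994) = 0.2227 × 18.2 × 0.9431 = 3.823 mg/L.
Minimum DO = C_s − D_c = 10.9 − 3.823 = 7.077 mg/L.
x_c = v t_c = 0.336 m/s × 0.1994 d × 86400 s/d = 5788 m ≈ 5.79 km.

t_c ≈ 0.199 d; D_c ≈ 3.82 mg/L; min DO ≈ 7.08 mg/L; x_c ≈ 5.79 km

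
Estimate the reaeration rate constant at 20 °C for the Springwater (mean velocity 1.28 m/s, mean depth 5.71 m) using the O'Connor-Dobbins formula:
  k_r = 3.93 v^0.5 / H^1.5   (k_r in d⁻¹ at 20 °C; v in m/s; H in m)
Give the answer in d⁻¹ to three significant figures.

k_r = 3.93 × 1.28^0.5 / 5.71^1.5 = 3.93 × 1.131 / 13.64 = 0.3259 d⁻¹.

k_r ≈ 0.326 d⁻¹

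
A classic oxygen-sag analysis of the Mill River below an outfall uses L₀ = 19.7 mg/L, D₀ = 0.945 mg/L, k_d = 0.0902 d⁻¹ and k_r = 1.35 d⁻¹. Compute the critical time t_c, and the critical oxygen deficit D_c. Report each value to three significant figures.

t_c = [1/(k_r−k_d)] ln[(k_r/k_d)(1 − D₀(k_r−k_d)/(k_d L₀))]
= [1/(1.35−0.0902)] ln[(1.35/0.0902)(1 − 0.945×1.260/(0.0902×19.7))]
= (1/1.260) ln[14.97 × 0.3300] = 0.7938 × ln(4.939) = 0.7938 × 1.597 = 1.268 d.
D_c = (k_d/k_r) L₀ e^(−k_d t_c) = (0.0902/1.35) × 19.7 × e^(−0.0902×1.268) = 0.06681 × 19.7 × 0.8919 = 1.174 mg/L.

t_c ≈ 1.27 d; D_c ≈ 1.17 mg/L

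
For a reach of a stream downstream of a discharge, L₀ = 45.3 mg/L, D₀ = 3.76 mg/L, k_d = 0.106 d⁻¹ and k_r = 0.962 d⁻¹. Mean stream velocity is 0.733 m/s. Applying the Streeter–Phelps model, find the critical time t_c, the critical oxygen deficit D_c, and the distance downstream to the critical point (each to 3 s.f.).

t_c ≈ 1.28 d; D_c ≈ 4.36 mg/L; x_c ≈ 81.1 km

t_c = [1/(k_r−k_d)] ln[(k_r/k_d)(1 − D₀(k_r−k_d)/(k_d L₀))]
= [1/(0.962−0.106)] ln[(0.962/0.106)(1 − 3.76×0.8560/(0.106×45.3))]
= (1/0.8560) ln[9.075 × 0.3297] = 1.168 × ln(2.992) = 1.168 × 1.096 = 1.280 d.
D_c = (k_d/k_r) L₀ e^(−k_d t_c) = (0.106/0.962) × 45.3 × e^(−0.106×1.280) = 0.1102 × 45.3 × 0.8731 = 4.358 mg/L.
x_c = v t_c = 0.733 m/s × 1.280 d × 86400 s/d = 81090 m ≈ 81.1 km.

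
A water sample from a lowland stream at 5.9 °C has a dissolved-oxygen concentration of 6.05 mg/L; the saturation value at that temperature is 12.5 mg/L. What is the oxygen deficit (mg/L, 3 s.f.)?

D ≈ 6.45 mg/L

D = C_s − C = 12.5 − 6.05 = 6.45 mg/L.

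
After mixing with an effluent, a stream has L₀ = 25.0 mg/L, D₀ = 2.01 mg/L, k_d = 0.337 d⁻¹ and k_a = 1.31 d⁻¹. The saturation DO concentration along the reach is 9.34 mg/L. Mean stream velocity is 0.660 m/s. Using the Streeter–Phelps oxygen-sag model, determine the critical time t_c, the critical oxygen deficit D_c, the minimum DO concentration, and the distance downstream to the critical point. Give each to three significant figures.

t_c ≈ 1.12 d; D_c ≈ 4.40 mg/L; min DO ≈ 4.94 mg/L; x_c ≈ 64.1 km

With k_a/k_d = 3.887 and 1 − D₀(k_a−k_d)/(k_d L₀) = 0.7679,
t_c = ln(3.887 × 0.7679) / (1.31 − 0.337) = ln(2.985) / 0.9730 = 1.094/0.9730 = 1.124 d.
L(t_c) = L₀ e^(−k_d t_c) = 25.0 × 0.6847 = 17.12 mg/L, and at the critical point k_a D_c = k_d L, so D_c = (0.337/1.31) × 17.12 = 4.404 mg/L.
Minimum DO = C_s − D_c = 9.34 − 4.404 = 4.936 mg/L.
x_c = v t_c = 0.660 m/s × 1.124 d × 86400 s/d = 64090 m ≈ 64.1 km.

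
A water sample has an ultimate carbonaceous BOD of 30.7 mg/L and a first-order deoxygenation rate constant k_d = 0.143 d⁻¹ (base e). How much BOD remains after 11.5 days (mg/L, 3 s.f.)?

L_t = L₀ e^(−k_d t) = 30.7 × e^(−0.143×11.5) = 30.7 × 0.1931 = 5.928 mg/L.

L ≈ 5.93 mg/L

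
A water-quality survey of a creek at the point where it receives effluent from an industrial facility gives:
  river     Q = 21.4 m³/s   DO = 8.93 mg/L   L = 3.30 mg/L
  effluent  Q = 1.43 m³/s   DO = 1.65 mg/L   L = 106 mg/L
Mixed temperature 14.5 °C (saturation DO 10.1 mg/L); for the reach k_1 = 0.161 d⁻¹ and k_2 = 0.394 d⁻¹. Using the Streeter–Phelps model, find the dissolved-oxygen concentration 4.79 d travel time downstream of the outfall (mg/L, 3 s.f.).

Mixed DO = (21.4×8.93 + 1.43×1.65)/(21.4+1.43) = 193.5/22.83 = 8.474 mg/L.
Mixed L₀ = (21.4×3.30 + 1.43×106)/(22.83) = 222.2/22.83 = 9.733 mg/L.
Initial deficit D₀ = C_s − DO₀ = 10.1 − 8.474 = 1.626 mg/L.
D(4.79) = [0.161×9.733/(0.394−0.161)](e^(−0.161×4.79) − e^(−0.394×4.79)) + 1.626 e^(−0.394×4.79)
= 6.725 × (0.4625 − 0.1515) + 1.626 × 0.1515 = 2.338 mg/L.
DO = 10.1 − 2.338 = 7.762 mg/L.

DO ≈ 7.76 mg/L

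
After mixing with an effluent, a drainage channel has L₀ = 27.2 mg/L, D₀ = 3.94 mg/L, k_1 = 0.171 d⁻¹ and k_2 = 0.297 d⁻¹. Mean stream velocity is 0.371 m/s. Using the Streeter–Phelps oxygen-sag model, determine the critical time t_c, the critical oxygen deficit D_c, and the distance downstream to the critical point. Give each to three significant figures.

t_c ≈ 3.49 d; D_c ≈ 8.63 mg/L; x_c ≈ 112 km

t_c = [1/(k_2−k_1)] ln[(k_2/k_1)(1 − D₀(k_2−k_1)/(k_1 L₀))]
= [1/(0.297−0.171)] ln[(0.297/0.171)(1 − 3.94×0.1260/(0.171×27.2))]
= (1/0.1260) ln[1.737 × 0.8933] = 7.937 × ln(1.551) = 7.937 × 0.4392 = 3.486 d.
L(t_c) = L₀ e^(−k_1 t_c) = 27.2 × 0.5510 = 14.99 mg/L, and at the critical point k_2 D_c = k_1 L, so D_c = (0.171/0.297) × 14.99 = 8.629 mg/L.
x_c = v t_c = 0.371 m/s × 3.486 d × 86400 s/d = 111700 m ≈ 112 km.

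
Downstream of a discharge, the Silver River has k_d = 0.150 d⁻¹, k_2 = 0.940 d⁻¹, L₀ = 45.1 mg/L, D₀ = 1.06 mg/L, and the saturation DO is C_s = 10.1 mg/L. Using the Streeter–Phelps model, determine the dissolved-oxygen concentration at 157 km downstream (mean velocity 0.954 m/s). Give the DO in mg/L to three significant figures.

DO ≈ 4.92 mg/L

Travel time t = x/v = 157 km / (0.954 m/s) = 157000 m / 0.954 m/s = 164600 s = 1.905 d.
k_d L₀/(k_2−k_d) = 0.150×45.1/(0.940−0.150) = 6.765/0.7900 = 8.563 mg/L.
e^(−k_d t) = e^(−0.150×1.905) = 0.7515; e^(−k_2 t) = e^(−0.940×1.905) = 0.1669.
D = 8.563 × (0.7515 − 0.1669) + 1.06 × 0.1669 = 5.006 + 0.1769 = 5.183 mg/L.
DO = C_s − D = 10.1 − 5.183 = 4.917 mg/L.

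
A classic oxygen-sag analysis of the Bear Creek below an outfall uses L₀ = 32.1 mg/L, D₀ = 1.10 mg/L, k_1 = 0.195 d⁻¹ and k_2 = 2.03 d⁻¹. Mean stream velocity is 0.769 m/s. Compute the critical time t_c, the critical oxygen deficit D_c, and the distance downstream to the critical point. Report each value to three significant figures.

With k_2/k_1 = 10.41 and 1 − D₀(k_2−k_1)/(k_1 L₀) = 0.6775,
t_c = ln(10.41 × 0.6775) / (2.03 − 0.195) = ln(7.053) / 1.835 = 1.953/1.835 = 1.065 d.
L(t_c) = L₀ e^(−k_1 t_c) = 32.1 × 0.8125 = 26.08 mg/L, and at the critical point k_2 D_c = k_1 L, so D_c = (0.195/2.03) × 26.08 = 2.505 mg/L.
x_c = v t_c = 0.769 m/s × 1.065 d × 86400 s/d = 70730 m ≈ 70.7 km.

t_c ≈ 1.06 d; D_c ≈ 2.51 mg/L; x_c ≈ 70.7 km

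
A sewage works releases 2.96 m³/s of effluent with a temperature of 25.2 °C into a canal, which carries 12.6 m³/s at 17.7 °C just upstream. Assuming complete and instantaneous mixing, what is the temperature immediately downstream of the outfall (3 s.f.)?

19.1 °C

Flow-weighted mixing: C = (Q_r C_r + Q_w C_w)/(Q_r + Q_w)
= (12.6×17.7 + 2.96×25.2)/(12.6 + 2.96) = 297.6/15.56 = 19.13 °C.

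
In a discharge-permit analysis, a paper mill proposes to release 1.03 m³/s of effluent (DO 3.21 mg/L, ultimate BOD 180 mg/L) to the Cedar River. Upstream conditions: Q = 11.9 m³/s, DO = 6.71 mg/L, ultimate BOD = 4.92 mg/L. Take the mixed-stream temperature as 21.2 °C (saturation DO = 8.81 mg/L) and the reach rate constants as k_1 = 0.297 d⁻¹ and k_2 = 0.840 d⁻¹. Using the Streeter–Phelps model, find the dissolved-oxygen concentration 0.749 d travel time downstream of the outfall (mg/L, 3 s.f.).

Mixed DO = (11.9×6.71 + 1.03×3.21)/(11.9+1.03) = 83.16/12.93 = 6.431 mg/L.
Mixed L₀ = (11.9×4.92 + 1.03×180)/(12.93) = 243.9/12.93 = 18.87 mg/L.
Initial deficit D₀ = C_s − DO₀ = 8.81 − 6.431 = 2.379 mg/L.
D(0.749) = [0.297×18.87/(0.840−0.297)](e^(−0.297×0.749) − e^(−0.840×0.749)) + 2.379 e^(−0.840×0.749)
= 10.32 × (0.8006 − 0.5330) + 2.379 × 0.5330 = 4.029 mg/L.
DO = 8.81 − 4.029 = 4.781 mg/L.

DO ≈ 4.78 mg/L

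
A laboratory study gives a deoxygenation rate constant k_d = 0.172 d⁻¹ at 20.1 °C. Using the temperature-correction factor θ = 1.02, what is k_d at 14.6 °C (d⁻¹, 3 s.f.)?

k_d ≈ 0.154 d⁻¹

k_d(T₂) = k_d(T₁) · θ^(T₂−T₁) = 0.172 × 1.02^(14.6−20.1)
= 0.172 × 1.02^-5.50 = 0.172 × 0.8968 = 0.1543 d⁻¹.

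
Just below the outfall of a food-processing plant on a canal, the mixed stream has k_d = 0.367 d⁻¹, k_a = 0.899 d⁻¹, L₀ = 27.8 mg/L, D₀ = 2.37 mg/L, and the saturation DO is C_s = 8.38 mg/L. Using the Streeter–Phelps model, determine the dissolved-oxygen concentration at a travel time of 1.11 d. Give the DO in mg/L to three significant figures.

DO ≈ 1.82 mg/L

k_d L₀/(k_a−k_d) = 0.367×27.8/(0.899−0.367) = 10.20/0.5320 = 19.18 mg/L.
e^(−k_d t) = e^(−0.367×1.110) = 0.6654; e^(−k_a t) = e^(−0.899×1.110) = 0.3687.
D = 19.18 × (0.6654 − 0.3687) + 2.37 × 0.3687 = 5.691 + 0.8737 = 6.565 mg/L.
DO = C_s − D = 8.38 − 6.565 = 1.815 mg/L.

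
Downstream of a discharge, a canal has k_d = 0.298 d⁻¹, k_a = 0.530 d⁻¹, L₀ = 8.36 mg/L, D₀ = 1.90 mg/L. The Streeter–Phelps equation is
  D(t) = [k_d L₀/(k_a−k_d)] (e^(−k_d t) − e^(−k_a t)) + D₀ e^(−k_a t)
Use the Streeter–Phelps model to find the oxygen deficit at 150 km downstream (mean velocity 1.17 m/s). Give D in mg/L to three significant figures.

D ≈ 2.88 mg/L

Travel time t = x/v = 150 km / (1.17 m/s) = 150000 m / 1.17 m/s = 128200 s = 1.484 d.
k_d L₀/(k_a−k_d) = 0.298×8.36/(0.530−0.298) = 2.491/0.2320 = 10.74 mg/L.
e^(−k_d t) = e^(−0.298×1.484) = 0.6426; e^(−k_a t) = e^(−0.530×1.484) = 0.4555.
D = 10.74 × (0.6426 − 0.4555) + 1.90 × 0.4555 = 2.010 + 0.8654 = 2.875 mg/L.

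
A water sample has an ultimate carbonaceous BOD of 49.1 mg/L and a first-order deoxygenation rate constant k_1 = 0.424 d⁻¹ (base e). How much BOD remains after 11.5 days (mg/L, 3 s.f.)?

L_t = L₀ e^(−k_1 t) = 49.1 × e^(−0.424×11.5) = 49.1 × 0.007627 = 0.3745 mg/L.

L ≈ 0.375 mg/L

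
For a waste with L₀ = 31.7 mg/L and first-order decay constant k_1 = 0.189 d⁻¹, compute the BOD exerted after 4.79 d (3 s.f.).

y_t = L₀(1 − e^(−k_1 t)) = 31.7 × (1 − e^(−0.189×4.79))
= 31.7 × (1 − 0.4044) = 31.7 × 0.5956 = 18.88 mg/L.

y ≈ 18.9 mg/L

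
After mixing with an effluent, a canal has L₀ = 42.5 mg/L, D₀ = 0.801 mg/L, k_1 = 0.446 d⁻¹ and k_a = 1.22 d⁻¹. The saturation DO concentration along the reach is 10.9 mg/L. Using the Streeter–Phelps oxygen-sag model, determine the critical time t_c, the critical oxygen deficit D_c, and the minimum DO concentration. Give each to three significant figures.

t_c ≈ 1.26 d; D_c ≈ 8.87 mg/L; min DO ≈ 2.03 mg/L

At the critical point dD/dt = 0, so k_1 L₀ e^(−k_1 t) = k_a D. Substituting D(t) from the Streeter–Phelps equation and solving for t gives
t_c = ln[(k_a/k_1)(1 − D₀(k_a−k_1)/(k_1 L₀))] / (k_a−k_1).
Here k_a−k_1 = 0.7740 d⁻¹ and 1 − D₀(k_a−k_1)/(k_1 L₀) = 1 − 0.801×0.7740/(0.446×42.5) = 0.9673, so
t_c = ln(2.735 × 0.9673) / 0.7740 = 0.9730 / 0.7740 = 1.257 d.
D_c = (k_1/k_a) L₀ e^(−k_1 t_c) = (0.446/1.22) × 42.5 × e^(−0.446×1.257) = 0.3656 × 42.5 × 0.5708 = 8.869 mg/L.
Minimum DO = C_s − D_c = 10.9 − 8.869 = 2.031 mg/L.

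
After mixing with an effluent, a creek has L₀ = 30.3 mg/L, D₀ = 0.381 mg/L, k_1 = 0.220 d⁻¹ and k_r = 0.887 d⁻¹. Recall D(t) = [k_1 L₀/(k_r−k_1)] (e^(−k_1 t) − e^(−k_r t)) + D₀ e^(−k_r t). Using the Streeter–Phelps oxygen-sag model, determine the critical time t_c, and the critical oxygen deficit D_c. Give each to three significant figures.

t_c ≈ 2.03 d; D_c ≈ 4.81 mg/L

With k_r/k_1 = 4.032 and 1 − D₀(k_r−k_1)/(k_1 L₀) = 0.9619,
t_c = ln(4.032 × 0.9619) / (0.887 − 0.220) = ln(3.878) / 0.6670 = 1.355/0.6670 = 2.032 d.
L(t_c) = L₀ e^(−k_1 t_c) = 30.3 × 0.6395 = 19.38 mg/L, and at the critical point k_r D_c = k_1 L, so D_c = (0.220/0.887) × 19.38 = 4.806 mg/L.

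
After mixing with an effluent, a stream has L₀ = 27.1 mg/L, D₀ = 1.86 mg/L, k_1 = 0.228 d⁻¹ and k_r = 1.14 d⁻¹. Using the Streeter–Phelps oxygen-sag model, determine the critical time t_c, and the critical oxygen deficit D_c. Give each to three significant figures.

t_c = [1/(k_r−k_1)] ln[(k_r/k_1)(1 − D₀(k_r−k_1)/(k_1 L₀))]
= [1/(1.14−0.228)] ln[(1.14/0.228)(1 − 1.86×0.9120/(0.228×27.1))]
= (1/0.9120) ln[5.000 × 0.7255] = 1.096 × ln(3.627) = 1.096 × 1.288 = 1.413 d.
L(t_c) = L₀ e^(−k_1 t_c) = 27.1 × 0.7246 = 19.64 mg/L, and at the critical point k_r D_c = k_1 L, so D_c = (0.228/1.14) × 19.64 = 3.927 mg/L.

t_c ≈ 1.41 d; D_c ≈ 3.93 mg/L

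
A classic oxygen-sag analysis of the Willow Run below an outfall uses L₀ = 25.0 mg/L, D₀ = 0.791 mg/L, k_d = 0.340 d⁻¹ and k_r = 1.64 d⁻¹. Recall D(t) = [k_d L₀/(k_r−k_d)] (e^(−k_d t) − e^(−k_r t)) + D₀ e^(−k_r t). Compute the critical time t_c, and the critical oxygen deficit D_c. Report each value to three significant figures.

t_c ≈ 1.11 d; D_c ≈ 3.55 mg/L

At the critical point dD/dt = 0, so k_d L₀ e^(−k_d t) = k_r D. Substituting D(t) from the Streeter–Phelps equation and solving for t gives
t_c = ln[(k_r/k_d)(1 − D₀(k_r−k_d)/(k_d L₀))] / (k_r−k_d).
Here k_r−k_d = 1.300 d⁻¹ and 1 − D₀(k_r−k_d)/(k_d L₀) = 1 − 0.791×1.300/(0.340×25.0) = 0.8790, so
t_c = ln(4.824 × 0.8790) / 1.300 = 1.445 / 1.300 = 1.111 d.
D_c = (k_d/k_r) L₀ e^(−k_d t_c) = (0.340/1.64) × 25.0 × e^(−0.340×1.111) = 0.2073 × 25.0 × 0.6854 = 3.552 mg/L.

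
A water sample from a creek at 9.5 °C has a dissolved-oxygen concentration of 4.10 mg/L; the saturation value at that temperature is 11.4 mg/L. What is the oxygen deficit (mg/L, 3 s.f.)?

D = C_s − C = 11.4 − 4.10 = 7.30 mg/L.

D ≈ 7.30 mg/L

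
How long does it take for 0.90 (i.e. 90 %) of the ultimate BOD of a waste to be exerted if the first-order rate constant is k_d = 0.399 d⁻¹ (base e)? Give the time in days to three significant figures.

y/L₀ = 1 − e^(−k_d t) = 0.90 ⇒ e^(−k_d t) = 0.100
t = −ln(0.100) / 0.399 = 2.303 / 0.399 = 5.771 d.

t ≈ 5.77 d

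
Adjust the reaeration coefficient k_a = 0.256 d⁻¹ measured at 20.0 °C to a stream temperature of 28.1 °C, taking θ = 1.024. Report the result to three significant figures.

k_a ≈ 0.310 d⁻¹

k_a(T₂) = k_a(T₁) · θ^(T₂−T₁) = 0.256 × 1.024^(28.1−20.0)
= 0.256 × 1.024^8.10 = 0.256 × 1.212 = 0.3102 d⁻¹.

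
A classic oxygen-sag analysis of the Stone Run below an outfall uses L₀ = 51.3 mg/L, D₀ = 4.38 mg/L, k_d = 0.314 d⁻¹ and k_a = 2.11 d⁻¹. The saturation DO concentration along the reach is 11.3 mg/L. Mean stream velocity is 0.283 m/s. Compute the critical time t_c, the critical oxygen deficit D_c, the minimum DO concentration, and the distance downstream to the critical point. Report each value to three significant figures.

With k_a/k_d = 6.720 and 1 − D₀(k_a−k_d)/(k_d L₀) = 0.5116,
t_c = ln(6.720 × 0.5116) / (2.11 − 0.314) = ln(3.438) / 1.796 = 1.235/1.796 = 0.6876 d.
L(t_c) = L₀ e^(−k_d t_c) = 51.3 × 0.8058 = 41.34 mg/L, and at the critical point k_a D_c = k_d L, so D_c = (0.314/2.11) × 41.34 = 6.152 mg/L.
Minimum DO = C_s − D_c = 11.3 − 6.152 = 5.148 mg/L.
x_c = v t_c = 0.283 m/s × 0.6876 d × 86400 s/d = 16810 m ≈ 16.8 km.

t_c ≈ 0.688 d; D_c ≈ 6.15 mg/L; min DO ≈ 5.15 mg/L; x_c ≈ 16.8 km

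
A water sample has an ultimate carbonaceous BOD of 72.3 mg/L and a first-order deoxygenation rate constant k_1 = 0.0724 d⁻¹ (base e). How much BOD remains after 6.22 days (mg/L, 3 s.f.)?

L ≈ 46.1 mg/L

L_t = L₀ e^(−k_1 t) = 72.3 × e^(−0.0724×6.22) = 72.3 × 0.6374 = 46.09 mg/L.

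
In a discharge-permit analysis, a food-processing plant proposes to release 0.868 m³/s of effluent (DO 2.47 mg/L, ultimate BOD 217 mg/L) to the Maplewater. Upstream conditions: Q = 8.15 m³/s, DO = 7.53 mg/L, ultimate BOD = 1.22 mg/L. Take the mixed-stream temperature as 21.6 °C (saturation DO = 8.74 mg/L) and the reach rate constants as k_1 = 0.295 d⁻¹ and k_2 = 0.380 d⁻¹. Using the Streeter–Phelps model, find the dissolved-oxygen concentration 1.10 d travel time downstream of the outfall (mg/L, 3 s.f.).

DO ≈ 2.70 mg/L

Mixed DO = (8.15×7.53 + 0.868×2.47)/(8.15+0.868) = 63.51/9.018 = 7.043 mg/L.
Mixed L₀ = (8.15×1.22 + 0.868×217)/(9.018) = 198.3/9.018 = 21.99 mg/L.
Initial deficit D₀ = C_s − DO₀ = 8.74 − 7.043 = 1.697 mg/L.
D(1.10) = [0.295×21.99/(0.380−0.295)](e^(−0.295×1.10) − e^(−0.380×1.10)) + 1.697 e^(−0.380×1.10)
= 76.32 × (0.7229 − 0.6584) + 1.697 × 0.6584 = 6.042 mg/L.
DO = 8.74 − 6.042 = 2.698 mg/L.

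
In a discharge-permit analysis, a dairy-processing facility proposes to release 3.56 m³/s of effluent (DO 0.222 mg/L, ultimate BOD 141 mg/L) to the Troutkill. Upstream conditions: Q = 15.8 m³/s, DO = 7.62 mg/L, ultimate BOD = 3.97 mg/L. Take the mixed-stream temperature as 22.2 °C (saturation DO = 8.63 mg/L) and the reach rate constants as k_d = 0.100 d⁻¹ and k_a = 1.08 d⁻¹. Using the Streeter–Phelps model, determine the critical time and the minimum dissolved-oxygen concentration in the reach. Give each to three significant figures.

Mixed DO = (15.8×7.62 + 3.56×0.222)/(15.8+3.56) = 121.2/19.36 = 6.260 mg/L.
Mixed L₀ = (15.8×3.97 + 3.56×141)/(19.36) = 564.7/19.36 = 29.17 mg/L.
Initial deficit D₀ = C_s − DO₀ = 8.63 − 6.260 = 2.370 mg/L.
t_c = (1/0.9800) ln[(1.08/0.100)(1 − 2.370×0.9800/(0.100×29.17))] = 1.020 × ln(2.199) = 0.8039 d.
D_c = (0.100/1.08) × 29.17 × e^(−0.100×0.8039) = 0.09259 × 29.17 × 0.9228 = 2.492 mg/L.
Minimum DO = 8.63 − 2.492 = 6.138 mg/L.

t_c ≈ 0.804 d; minimum DO ≈ 6.14 mg/L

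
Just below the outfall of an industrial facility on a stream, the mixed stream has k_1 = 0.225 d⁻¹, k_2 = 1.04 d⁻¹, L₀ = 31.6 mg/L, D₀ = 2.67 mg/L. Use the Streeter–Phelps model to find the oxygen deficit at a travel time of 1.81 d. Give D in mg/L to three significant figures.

k_1 L₀/(k_2−k_1) = 0.225×31.6/(1.04−0.225) = 7.110/0.8150 = 8.724 mg/L.
e^(−k_1 t) = e^(−0.225×1.810) = 0.6655; e^(−k_2 t) = e^(−1.04×1.810) = 0.1522.
D = 8.724 × (0.6655 − 0.1522) + 2.67 × 0.1522 = 4.478 + 0.4064 = 4.884 mg/L.

D ≈ 4.88 mg/L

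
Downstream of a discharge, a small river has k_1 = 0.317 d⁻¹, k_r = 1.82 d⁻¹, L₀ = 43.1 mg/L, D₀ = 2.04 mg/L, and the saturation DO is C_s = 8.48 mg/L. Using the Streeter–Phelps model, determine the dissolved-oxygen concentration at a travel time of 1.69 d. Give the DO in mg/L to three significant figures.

DO ≈ 3.49 mg/L

k_1 L₀/(k_r−k_1) = 0.317×43.1/(1.82−0.317) = 13.66/1.503 = 9.090 mg/L.
e^(−k_1 t) = e^(−0.317×1.690) = 0.5852; e^(−k_r t) = e^(−1.82×1.690) = 0.04615.
D = 9.090 × (0.5852 − 0.04615) + 2.04 × 0.04615 = 4.900 + 0.09415 = 4.995 mg/L.
DO = C_s − D = 8.48 − 4.995 = 3.485 mg/L.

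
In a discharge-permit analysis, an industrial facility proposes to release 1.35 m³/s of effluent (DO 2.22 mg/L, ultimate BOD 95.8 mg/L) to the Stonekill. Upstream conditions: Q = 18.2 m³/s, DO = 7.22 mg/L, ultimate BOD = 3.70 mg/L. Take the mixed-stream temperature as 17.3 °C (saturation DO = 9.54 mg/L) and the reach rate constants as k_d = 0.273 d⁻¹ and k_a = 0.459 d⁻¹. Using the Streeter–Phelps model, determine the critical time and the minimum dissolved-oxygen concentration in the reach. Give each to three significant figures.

t_c ≈ 1.72 d; minimum DO ≈ 5.80 mg/L

Mixed DO = (18.2×7.22 + 1.35×2.22)/(18.2+1.35) = 134.4/19.55 = 6.875 mg/L.
Mixed L₀ = (18.2×3.70 + 1.35×95.8)/(19.55) = 196.7/19.55 = 10.06 mg/L.
Initial deficit D₀ = C_s − DO₀ = 9.54 − 6.875 = 2.665 mg/L.
t_c = (1/0.1860) ln[(0.459/0.273)(1 − 2.665×0.1860/(0.273×10.06))] = 5.376 × ln(1.378) = 1.723 d.
D_c = (0.273/0.459) × 10.06 × e^(−0.273×1.723) = 0.5948 × 10.06 × 0.6247 = 3.738 mg/L.
Minimum DO = 9.54 − 3.738 = 5.802 mg/L.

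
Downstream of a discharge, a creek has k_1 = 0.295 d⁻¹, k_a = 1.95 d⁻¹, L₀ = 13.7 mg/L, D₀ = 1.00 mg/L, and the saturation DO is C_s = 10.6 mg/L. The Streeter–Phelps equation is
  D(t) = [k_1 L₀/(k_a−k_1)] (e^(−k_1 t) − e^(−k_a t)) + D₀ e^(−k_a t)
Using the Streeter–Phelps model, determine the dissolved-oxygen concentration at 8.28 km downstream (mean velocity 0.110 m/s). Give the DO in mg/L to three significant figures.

DO ≈ 8.98 mg/L

Travel time t = x/v = 8.28 km / (0.110 m/s) = 8280 m / 0.110 m/s = 75270 s = 0.8712 d.
k_1 L₀/(k_a−k_1) = 0.295×13.7/(1.95−0.295) = 4.041/1.655 = 2.442 mg/L.
e^(−k_1 t) = e^(−0.295×0.8712) = 0.7734; e^(−k_a t) = e^(−1.95×0.8712) = 0.1829.
D = 2.442 × (0.7734 − 0.1829) + 1.00 × 0.1829 = 1.442 + 0.1829 = 1.625 mg/L.
DO = C_s − D = 10.6 − 1.625 = 8.975 mg/L.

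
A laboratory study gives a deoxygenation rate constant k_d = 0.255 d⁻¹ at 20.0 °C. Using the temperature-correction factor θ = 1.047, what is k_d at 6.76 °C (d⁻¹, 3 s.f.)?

k_d(T₂) = k_d(T₁) · θ^(T₂−T₁) = 0.255 × 1.047^(6.76−20.0)
= 0.255 × 1.047^-13.2 = 0.255 × 0.5444 = 0.1388 d⁻¹.

k_d ≈ 0.139 d⁻¹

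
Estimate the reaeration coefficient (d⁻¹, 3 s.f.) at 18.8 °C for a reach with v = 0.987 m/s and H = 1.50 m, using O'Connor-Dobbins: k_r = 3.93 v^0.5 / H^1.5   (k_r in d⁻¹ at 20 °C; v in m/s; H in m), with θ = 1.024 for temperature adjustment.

k_r(20) = 3.93 × 0.987^0.5 / 1.50^1.5 = 3.93 × 0.9935 / 1.837 = 2.125 d⁻¹.
k_r(18.8) = 2.125 × 1.024^(18.8−20) = 2.125 × 0.9719 = 2.066 d⁻¹.

k_r ≈ 2.07 d⁻¹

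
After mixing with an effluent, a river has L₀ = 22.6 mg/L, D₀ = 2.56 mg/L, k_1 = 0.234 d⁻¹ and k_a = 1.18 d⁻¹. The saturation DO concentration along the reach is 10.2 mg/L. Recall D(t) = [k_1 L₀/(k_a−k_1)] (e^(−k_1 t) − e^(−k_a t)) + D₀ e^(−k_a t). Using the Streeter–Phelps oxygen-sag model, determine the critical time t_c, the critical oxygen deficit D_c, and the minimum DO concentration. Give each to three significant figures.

At the critical point dD/dt = 0, so k_1 L₀ e^(−k_1 t) = k_a D. Substituting D(t) from the Streeter–Phelps equation and solving for t gives
t_c = ln[(k_a/k_1)(1 − D₀(k_a−k_1)/(k_1 L₀))] / (k_a−k_1).
Here k_a−k_1 = 0.9460 d⁻¹ and 1 − D₀(k_a−k_1)/(k_1 L₀) = 1 − 2.56×0.9460/(0.234×22.6) = 0.5421, so
t_c = ln(5.043 × 0.5421) / 0.9460 = 1.006 / 0.9460 = 1.063 d.
L(t_c) = L₀ e^(−k_1 t_c) = 22.6 × 0.7798 = 17.62 mg/L, and at the critical point k_a D_c = k_1 L, so D_c = (0.234/1.18) × 17.62 = 3.495 mg/L.
Minimum DO = C_s − D_c = 10.2 − 3.495 = 6.705 mg/L.

t_c ≈ 1.06 d; D_c ≈ 3.49 mg/L; min DO ≈ 6.71 mg/L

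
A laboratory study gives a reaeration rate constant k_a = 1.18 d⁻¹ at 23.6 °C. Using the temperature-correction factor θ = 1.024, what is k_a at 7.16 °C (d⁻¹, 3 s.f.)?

k_a ≈ 0.799 d⁻¹

k_a(T₂) = k_a(T₁) · θ^(T₂−T₁) = 1.18 × 1.024^(7.16−23.6)
= 1.18 × 1.024^-16.4 = 1.18 × 0.6771 = 0.7990 d⁻¹.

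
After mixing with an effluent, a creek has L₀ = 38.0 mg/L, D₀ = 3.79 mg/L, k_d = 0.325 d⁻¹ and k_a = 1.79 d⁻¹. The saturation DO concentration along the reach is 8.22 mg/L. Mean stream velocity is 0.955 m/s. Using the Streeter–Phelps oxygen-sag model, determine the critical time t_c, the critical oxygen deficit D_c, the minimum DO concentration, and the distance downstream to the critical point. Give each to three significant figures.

t_c ≈ 0.757 d; D_c ≈ 5.39 mg/L; min DO ≈ 2.83 mg/L; x_c ≈ 62.5 km

With k_a/k_d = 5.508 and 1 − D₀(k_a−k_d)/(k_d L₀) = 0.5504,
t_c = ln(5.508 × 0.5504) / (1.79 − 0.325) = ln(3.032) / 1.465 = 1.109/1.465 = 0.7570 d.
L(t_c) = L₀ e^(−k_d t_c) = 38.0 × 0.7819 = 29.71 mg/L, and at the critical point k_a D_c = k_d L, so D_c = (0.325/1.79) × 29.71 = 5.395 mg/L.
Minimum DO = C_s − D_c = 8.22 − 5.395 = 2.825 mg/L.
x_c = v t_c = 0.955 m/s × 0.7570 d × 86400 s/d = 62470 m ≈ 62.5 km.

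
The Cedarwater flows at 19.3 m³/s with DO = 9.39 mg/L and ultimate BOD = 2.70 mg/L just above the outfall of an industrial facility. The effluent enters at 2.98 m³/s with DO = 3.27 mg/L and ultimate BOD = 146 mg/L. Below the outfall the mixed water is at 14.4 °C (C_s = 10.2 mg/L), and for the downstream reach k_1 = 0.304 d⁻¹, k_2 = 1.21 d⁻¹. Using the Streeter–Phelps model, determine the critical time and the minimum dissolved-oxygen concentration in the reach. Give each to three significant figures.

t_c ≈ 1.25 d; minimum DO ≈ 6.44 mg/L

Mixed DO = (19.3×9.39 + 2.98×3.27)/(19.3+2.98) = 191.0/22.28 = 8.571 mg/L.
Mixed L₀ = (19.3×2.70 + 2.98×146)/(22.28) = 487.2/22.28 = 21.87 mg/L.
Initial deficit D₀ = C_s − DO₀ = 10.2 − 8.571 = 1.629 mg/L.
t_c = (1/0.9060) ln[(1.21/0.304)(1 − 1.629×0.9060/(0.304×21.87))] = 1.104 × ln(3.097) = 1.248 d.
D_c = (0.304/1.21) × 21.87 × e^(−0.304×1.248) = 0.2512 × 21.87 × 0.6844 = 3.760 mg/L.
Minimum DO = 10.2 − 3.760 = 6.440 mg/L.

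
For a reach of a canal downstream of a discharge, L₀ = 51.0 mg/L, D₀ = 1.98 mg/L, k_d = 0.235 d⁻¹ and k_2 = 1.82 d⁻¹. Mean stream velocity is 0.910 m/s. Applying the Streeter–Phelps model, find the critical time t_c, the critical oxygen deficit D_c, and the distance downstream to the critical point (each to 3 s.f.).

With k_2/k_d = 7.745 and 1 − D₀(k_2−k_d)/(k_d L₀) = 0.7381,
t_c = ln(7.745 × 0.7381) / (1.82 − 0.235) = ln(5.717) / 1.585 = 1.743/1.585 = 1.100 d.
D_c = (k_d/k_2) L₀ e^(−k_d t_c) = (0.235/1.82) × 51.0 × e^(−0.235×1.100) = 0.1291 × 51.0 × 0.7722 = 5.085 mg/L.
x_c = v t_c = 0.910 m/s × 1.100 d × 86400 s/d = 86480 m ≈ 86.5 km.

t_c ≈ 1.10 d; D_c ≈ 5.09 mg/L; x_c ≈ 86.5 km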